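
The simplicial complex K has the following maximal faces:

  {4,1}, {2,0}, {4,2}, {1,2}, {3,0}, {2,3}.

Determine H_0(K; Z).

Take the total order 0 < 1 < 2 < 3 < 4 on the vertex set. Then K (dimension 1) consists of the simplices:

  0-simplices (5): [0], [1], [2], [3], [4]
  1-simplices (6): [0,2], [0,3], [1,2], [1,4], [2,3], [2,4]

Hence C_0 ≅ Z^5, C_1 ≅ Z^6.

∂_1: C_1 → C_0 sends each edge [p,q] (with p < q) to q − p. For instance
  ∂[1,2] = [2] − [1].
This gives a 5×6 integer matrix of rank 4; reducing to Smith normal form yields diagonal entries (1,1,1,1).

From H_k ≅ ker(∂_k) / im(∂_{k+1}) we obtain:

  H_0: rank C_0 − rank ∂_1 = 5 − 4 = 1, and the invariant factors of ∂_1 are all 1, so H_0 = Z.

(K is a triangulation of a wedge of 2 circles.)

H_0 = Z.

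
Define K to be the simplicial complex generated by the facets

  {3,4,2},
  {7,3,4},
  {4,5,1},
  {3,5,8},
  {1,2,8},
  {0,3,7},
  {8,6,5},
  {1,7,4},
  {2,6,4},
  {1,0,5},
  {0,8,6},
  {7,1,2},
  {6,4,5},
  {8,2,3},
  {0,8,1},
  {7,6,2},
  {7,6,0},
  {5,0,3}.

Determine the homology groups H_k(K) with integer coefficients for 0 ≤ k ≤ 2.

Fix the vertex order 0 < 1 < 2 < 3 < 4 < 5 < 6 < 7 < 8 and write every simplex with vertices in increasing order. Then dim K = 2 and the simplices of K are:

  0-simplices (9): [0], [1], [2], [3], [4], [5], [6], [7], [8]
  1-simplices (27): (27 of them)
  2-simplices (18): [0,1,5], [0,1,8], [0,3,5], [0,3,7], [0,6,7], [0,6,8], [1,2,7], [1,2,8], [1,4,5], [1,4,7], [2,3,4], [2,3,8], [2,4,6], [2,6,7], [3,4,7], [3,5,8], [4,5,6], [5,6,8]

so the chain groups are C_0 ≅ Z^9, C_1 ≅ Z^27, C_2 ≅ Z^18.

∂_1: C_1 → C_0 is given by ∂[p,q] = [q] − [p].
As a 9×27 matrix over Z this has rank 8, with invariant factors (1,1,1,1,1,1,1,1).

The boundary map ∂_2: C_2 → C_1 sends each 2-simplex [p,q,r] to [q,r] − [p,r] + [p,q]. For instance
  ∂[2,3,4] = [3,4] − [2,4] + [2,3],
  ∂[0,6,8] = [6,8] − [0,8] + [0,6].
The resulting 27×18 matrix has rank 18, and its Smith normal form has invariant factors (1,1,1,1,1,1,1,1,1,1,1,1,1,1,1,1,1,2).

Reading off H_k = ker ∂_k / im ∂_{k+1}:

  H_0: rank C_0 − rank ∂_1 = 9 − 8 = 1, and the invariant factors of ∂_1 are all 1, so H_0 = Z.
  H_1: rank ker ∂_1 − rank ∂_2 = (27 − 8) − 18 = 1, and ∂_2 has invariant factor 2 > 1, so H_1 = Z ⊕ Z_2.
  H_2: rank ker ∂_2 − rank ∂_3 = (18 − 18) − 0 = 0, and there is no ∂_3, so H_2 = 0.

As a check, the Euler characteristic is 9 − 27 + 18 = 0, which agrees with 1 − 1 + 0 = 0.

H_0 ≅ Z,  H_1 ≅ Z ⊕ Z_2,  H_2 = 0.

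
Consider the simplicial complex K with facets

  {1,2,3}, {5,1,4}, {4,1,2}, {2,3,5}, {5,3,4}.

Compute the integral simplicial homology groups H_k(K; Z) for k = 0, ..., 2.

H_0 = Z,  H_1 = Z,  H_2 = 0.

Fix the vertex order 1 < 2 < 3 < 4 < 5 and write every simplex with vertices in increasing order. Then dim K = 2 and the simplices of K are:

  0-simplices (5): [1], [2], [3], [4], [5]
  1-simplices (10): [1,2], [1,3], [1,4], [1,5], [2,3], [2,4], [2,5], [3,4], [3,5], [4,5]
  2-simplices (5): [1,2,3], [1,2,4], [1,4,5], [2,3,5], [3,4,5]

giving chain groups C_0 ≅ Z^5, C_1 ≅ Z^10, C_2 ≅ Z^5.

Boundary ∂_1: C_1 → C_0 maps an edge to its endpoints' difference, ∂[p,q] = q − p. For instance
  ∂[1,3] = [3] − [1].
This gives a 5×10 integer matrix of rank 4; reducing to Smith normal form yields diagonal entries (1,1,1,1).

∂_2: C_2 → C_1 sends each 2-simplex [p,q,r] to [q,r] − [p,r] + [p,q]. For instance
  ∂[1,2,3] = [2,3] − [1,3] + [1,2],
  ∂[3,4,5] = [4,5] − [3,5] + [3,4].
As a 10×5 matrix over Z this has rank 5, with invariant factors (1,1,1,1,1).

Computing H_k = (kernel of ∂_k) / (image of ∂_{k+1}):

  H_0: rank C_0 − rank ∂_1 = 5 − 4 = 1, and the invariant factors of ∂_1 are all 1, so H_0 = Z.
  H_1: rank ker ∂_1 − rank ∂_2 = (10 − 4) − 5 = 1, and the invariant factors of ∂_2 are all 1, so H_1 = Z.
  H_2: rank ker ∂_2 − rank ∂_3 = (5 − 5) − 0 = 0, and there is no ∂_3, so H_2 = 0.

As a check, the Euler characteristic is 5 − 10 + 5 = 0, which agrees with 1 − 1 + 0 = 0.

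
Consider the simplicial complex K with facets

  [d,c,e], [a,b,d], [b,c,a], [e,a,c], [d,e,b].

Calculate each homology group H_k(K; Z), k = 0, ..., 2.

K has 5 vertices, 10 edges, 5 triangles.
rank ∂_0 = 0, rank ∂_1 = 4 ⇒ b_0 = 5 − 0 − 4 = 1; all invariant factors of ∂_1 are 1 so no torsion. So H_0 = Z.
rank ∂_1 = 4, rank ∂_2 = 5 ⇒ b_1 = 10 − 4 − 5 = 1; all invariant factors of ∂_2 are 1 so no torsion. So H_1 = Z.
rank ∂_2 = 5, rank ∂_3 = 0 ⇒ b_2 = 5 − 5 − 0 = 0. So H_2 = 0.

H_0 ≅ Z,  H_1 ≅ Z,  H_2 = 0.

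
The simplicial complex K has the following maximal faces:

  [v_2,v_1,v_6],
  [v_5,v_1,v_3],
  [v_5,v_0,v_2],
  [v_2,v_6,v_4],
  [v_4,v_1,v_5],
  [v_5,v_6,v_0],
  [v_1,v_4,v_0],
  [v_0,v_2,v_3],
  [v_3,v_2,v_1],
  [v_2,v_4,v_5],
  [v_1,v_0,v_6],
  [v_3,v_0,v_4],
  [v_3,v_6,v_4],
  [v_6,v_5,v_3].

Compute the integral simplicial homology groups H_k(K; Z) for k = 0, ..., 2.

We work with the vertex ordering v_0 < v_1 < v_2 < v_3 < v_4 < v_5 < v_6. The simplices of K, each written with vertices in increasing order, are:

  0-simplices (7): [v_0], [v_1], [v_2], [v_3], [v_4], [v_5], [v_6]
  1-simplices (21): (21 of them)
  2-simplices (14): (14 of them)

Hence C_0 ≅ Z^7, C_1 ≅ Z^21, C_2 ≅ Z^14.

∂_1: C_1 → C_0 is given by ∂[p,q] = [q] − [p]. For instance
  ∂[v_2,v_6] = [v_6] − [v_2].
The resulting 7×21 matrix has rank 6, and its Smith normal form has invariant factors (1,1,1,1,1,1).

Boundary ∂_2: C_2 → C_1 sends each 2-simplex [p,q,r] to [q,r] − [p,r] + [p,q]. For instance
  ∂[v_2,v_4,v_5] = [v_4,v_5] − [v_2,v_5] + [v_2,v_4],
  ∂[v_0,v_1,v_4] = [v_1,v_4] − [v_0,v_4] + [v_0,v_1].
As a 21×14 matrix over Z this has rank 13, with invariant factors (1,1,1,1,1,1,1,1,1,1,1,1,1).

Computing H_k = (kernel of ∂_k) / (image of ∂_{k+1}):

  H_0: rank C_0 − rank ∂_1 = 7 − 6 = 1, and the invariant factors of ∂_1 are all 1, so H_0 ≅ Z.
  H_1: rank ker ∂_1 − rank ∂_2 = (21 − 6) − 13 = 2, and the invariant factors of ∂_2 are all 1, so H_1 ≅ Z^2.
  H_2: rank ker ∂_2 − rank ∂_3 = (14 − 13) − 0 = 1, and there is no ∂_3, so H_2 ≅ Z.

H_0 ≅ Z,  H_1 ≅ Z^2,  H_2 ≅ Z.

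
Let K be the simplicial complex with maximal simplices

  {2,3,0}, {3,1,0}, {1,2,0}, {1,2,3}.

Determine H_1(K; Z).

H_1 = 0.

Fix the vertex order 0 < 1 < 2 < 3 and write every simplex with vertices in increasing order. Then dim K = 2 and the simplices of K are:

  0-simplices (4): [0], [1], [2], [3]
  1-simplices (6): [0,1], [0,2], [0,3], [1,2], [1,3], [2,3]
  2-simplices (4): [0,1,2], [0,1,3], [0,2,3], [1,2,3]

giving chain groups C_0 ≅ Z^4, C_1 ≅ Z^6, C_2 ≅ Z^4.

∂_1: C_1 → C_0 is given by ∂[p,q] = [q] − [p]. For instance
  ∂[0,2] = [2] − [0].
As a 4×6 matrix over Z this has rank 3, with invariant factors (1,1,1).

The boundary map ∂_2: C_2 → C_1 sends each 2-simplex [p,q,r] to [q,r] − [p,r] + [p,q]. For instance
  ∂[0,1,2] = [1,2] − [0,2] + [0,1],
  ∂[0,2,3] = [2,3] − [0,3] + [0,2].
As a 6×4 matrix over Z this has rank 3, with invariant factors (1,1,1).

Computing H_k = (kernel of ∂_k) / (image of ∂_{k+1}):

  H_1: rank ker ∂_1 − rank ∂_2 = (6 − 3) − 3 = 0, and the invariant factors of ∂_2 are all 1, so H_1 = 0.

(K is a triangulation of the 2-sphere S^2.)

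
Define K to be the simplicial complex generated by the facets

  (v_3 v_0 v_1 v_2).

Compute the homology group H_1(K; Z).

H_1 = 0.

K has 4 vertices, 6 edges, 4 triangles, 1 3-simplex.
rank ∂_1 = 3, rank ∂_2 = 3 ⇒ b_1 = 6 − 3 − 3 = 0; all invariant factors of ∂_2 are 1 so no torsion. So H_1 ≅ 0.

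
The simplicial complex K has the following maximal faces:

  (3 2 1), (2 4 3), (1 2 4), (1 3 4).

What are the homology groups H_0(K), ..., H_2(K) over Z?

H_0 ≅ Z,  H_1 = 0,  H_2 ≅ Z.

We work with the vertex ordering 1 < 2 < 3 < 4. The simplices of K, each written with vertices in increasing order, are:

  0-simplices (4): [1], [2], [3], [4]
  1-simplices (6): [1,2], [1,3], [1,4], [2,3], [2,4], [3,4]
  2-simplices (4): [1,2,3], [1,2,4], [1,3,4], [2,3,4]

giving chain groups C_0 ≅ Z^4, C_1 ≅ Z^6, C_2 ≅ Z^4.

∂_1: C_1 → C_0 sends each edge [p,q] (with p < q) to q − p.
The 4×6 boundary matrix has rank 3 and Smith normal form diag(1,1,1).

∂_2: C_2 → C_1 maps a triangle to the signed sum of its edges. For instance
  ∂[1,2,4] = [2,4] − [1,4] + [1,2],
  ∂[1,2,3] = [2,3] − [1,3] + [1,2].
The 6×4 boundary matrix has rank 3 and Smith normal form diag(1,1,1).

Reading off H_k = ker ∂_k / im ∂_{k+1}:

  H_0: rank C_0 − rank ∂_1 = 4 − 3 = 1, and the invariant factors of ∂_1 are all 1, so H_0 ≅ Z.
  H_1: rank ker ∂_1 − rank ∂_2 = (6 − 3) − 3 = 0, and the invariant factors of ∂_2 are all 1, so H_1 ≅ 0.
  H_2: rank ker ∂_2 − rank ∂_3 = (4 − 3) − 0 = 1, and there is no ∂_3, so H_2 ≅ Z.

(K is a triangulation of the 2-sphere S^2.)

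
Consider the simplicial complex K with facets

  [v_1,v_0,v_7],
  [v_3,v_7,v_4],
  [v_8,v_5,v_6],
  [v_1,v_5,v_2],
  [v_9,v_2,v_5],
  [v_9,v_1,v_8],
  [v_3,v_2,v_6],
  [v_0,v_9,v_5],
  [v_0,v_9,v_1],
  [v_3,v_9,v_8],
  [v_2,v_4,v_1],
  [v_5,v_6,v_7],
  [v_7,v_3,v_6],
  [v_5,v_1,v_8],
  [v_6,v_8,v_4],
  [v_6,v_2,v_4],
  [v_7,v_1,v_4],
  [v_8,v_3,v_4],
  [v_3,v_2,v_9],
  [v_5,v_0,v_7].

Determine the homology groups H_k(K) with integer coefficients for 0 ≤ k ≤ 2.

We work with the vertex ordering v_0 < v_1 < v_2 < v_3 < v_4 < v_5 < v_6 < v_7 < v_8 < v_9. The simplices of K, each written with vertices in increasing order, are:

  0-simplices (10): [v_0], [v_1], [v_2], [v_3], [v_4], [v_5], [v_6], [v_7], [v_8], [v_9]
  1-simplices (30): (30 of them)
  2-simplices (20): (20 of them)

so the chain groups are C_0 ≅ Z^10, C_1 ≅ Z^30, C_2 ≅ Z^20.

∂_1: C_1 → C_0 is given by ∂[p,q] = [q] − [p].
The 10×30 boundary matrix has rank 9 and Smith normal form diag(1,1,1,1,1,1,1,1,1).

Boundary ∂_2: C_2 → C_1 sends each 2-simplex [p,q,r] to [q,r] − [p,r] + [p,q]. For instance
  ∂[v_3,v_8,v_9] = [v_8,v_9] − [v_3,v_9] + [v_3,v_8],
  ∂[v_0,v_5,v_9] = [v_5,v_9] − [v_0,v_9] + [v_0,v_5].
As a 30×20 matrix over Z this has rank 20, with invariant factors (1,1,1,1,1,1,1,1,1,1,1,1,1,1,1,1,1,1,1,2).

Computing H_k = (kernel of ∂_k) / (image of ∂_{k+1}):

  H_0: rank C_0 − rank ∂_1 = 10 − 9 = 1, and the invariant factors of ∂_1 are all 1, so H_0 = Z.
  H_1: rank ker ∂_1 − rank ∂_2 = (30 − 9) − 20 = 1, and ∂_2 has invariant factor 2 > 1, so H_1 = Z ⊕ Z/2.
  H_2: rank ker ∂_2 − rank ∂_3 = (20 − 20) − 0 = 0, and there is no ∂_3, so H_2 = 0.

H_0 = Z,  H_1 = Z ⊕ Z/2,  H_2 = 0.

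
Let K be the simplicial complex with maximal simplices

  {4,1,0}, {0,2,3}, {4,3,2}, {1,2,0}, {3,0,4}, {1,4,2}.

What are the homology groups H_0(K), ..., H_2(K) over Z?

H_0 = Z,  H_1 = 0,  H_2 = Z.

Take the total order 0 < 1 < 2 < 3 < 4 on the vertex set. Then K (dimension 2) consists of the simplices:

  0-simplices (5): [0], [1], [2], [3], [4]
  1-simplices (9): [0,1], [0,2], [0,3], [0,4], [1,2], [1,4], [2,3], [2,4], [3,4]
  2-simplices (6): [0,1,2], [0,1,4], [0,2,3], [0,3,4], [1,2,4], [2,3,4]

so the chain groups are C_0 ≅ Z^5, C_1 ≅ Z^9, C_2 ≅ Z^6.

Boundary ∂_1: C_1 → C_0 sends each edge [p,q] (with p < q) to q − p. For instance
  ∂[0,1] = [1] − [0].
This gives a 5×9 integer matrix of rank 4; reducing to Smith normal form yields diagonal entries (1,1,1,1).

∂_2: C_2 → C_1 acts by ∂[p,q,r] = [q,r] − [p,r] + [p,q]. For instance
  ∂[2,3,4] = [3,4] − [2,4] + [2,3],
  ∂[0,3,4] = [3,4] − [0,4] + [0,3].
This gives a 9×6 integer matrix of rank 5; reducing to Smith normal form yields diagonal entries (1,1,1,1,1).

Now H_k = ker ∂_k / im ∂_{k+1}, so:

  H_0: rank C_0 − rank ∂_1 = 5 − 4 = 1, and the invariant factors of ∂_1 are all 1, so H_0 = Z.
  H_1: rank ker ∂_1 − rank ∂_2 = (9 − 4) − 5 = 0, and the invariant factors of ∂_2 are all 1, so H_1 = 0.
  H_2: rank ker ∂_2 − rank ∂_3 = (6 − 5) − 0 = 1, and there is no ∂_3, so H_2 = Z.

As a check, the Euler characteristic is 5 − 9 + 6 = 2, which agrees with 1 − 0 + 1 = 2.
(K is a triangulation of the 2-sphere S^2.)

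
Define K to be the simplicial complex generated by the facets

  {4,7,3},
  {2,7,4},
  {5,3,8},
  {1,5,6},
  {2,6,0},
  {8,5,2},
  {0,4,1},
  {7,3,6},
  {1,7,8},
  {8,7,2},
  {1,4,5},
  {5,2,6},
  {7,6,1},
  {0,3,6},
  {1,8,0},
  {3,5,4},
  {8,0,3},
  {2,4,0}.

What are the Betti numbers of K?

Fix the vertex order 0 < 1 < 2 < 3 < 4 < 5 < 6 < 7 < 8 and write every simplex with vertices in increasing order. Then dim K = 2 and the simplices of K are:

  0-simplices (9): [0], [1], [2], [3], [4], [5], [6], [7], [8]
  1-simplices (27): (27 of them)
  2-simplices (18): [0,1,4], [0,1,8], [0,2,4], [0,2,6], [0,3,6], [0,3,8], [1,4,5], [1,5,6], [1,6,7], [1,7,8], [2,4,7], [2,5,6], [2,5,8], [2,7,8], [3,4,5], [3,4,7], [3,5,8], [3,6,7]

Hence C_0 ≅ Z^9, C_1 ≅ Z^27, C_2 ≅ Z^18.

∂_1: C_1 → C_0 sends each edge [p,q] (with p < q) to q − p. For instance
  ∂[0,3] = [3] − [0].
The 9×27 boundary matrix has rank 8 and Smith normal form diag(1,1,1,1,1,1,1,1).

∂_2: C_2 → C_1 acts by ∂[p,q,r] = [q,r] − [p,r] + [p,q]. For instance
  ∂[0,3,8] = [3,8] − [0,8] + [0,3],
  ∂[3,6,7] = [6,7] − [3,7] + [3,6].
The 27×18 boundary matrix has rank 17 and Smith normal form diag(1,1,1,1,1,1,1,1,1,1,1,1,1,1,1,1,1).

Now H_k = ker ∂_k / im ∂_{k+1}, so:

  H_0: rank C_0 − rank ∂_1 = 9 − 8 = 1, and the invariant factors of ∂_1 are all 1, so H_0 = Z.
  H_1: rank ker ∂_1 − rank ∂_2 = (27 − 8) − 17 = 2, and the invariant factors of ∂_2 are all 1, so H_1 = Z^2.
  H_2: rank ker ∂_2 − rank ∂_3 = (18 − 17) − 0 = 1, and there is no ∂_3, so H_2 = Z.

Hence the Betti numbers are b_0 = 1, b_1 = 2, b_2 = 1.

b_0 = 1, b_1 = 2, b_2 = 1.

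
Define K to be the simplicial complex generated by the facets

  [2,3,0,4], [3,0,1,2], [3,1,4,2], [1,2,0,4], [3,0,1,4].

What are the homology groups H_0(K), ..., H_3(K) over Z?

Take the total order 0 < 1 < 2 < 3 < 4 on the vertex set. Then K (dimension 3) consists of the simplices:

  0-simplices (5): [0], [1], [2], [3], [4]
  1-simplices (10): [0,1], [0,2], [0,3], [0,4], [1,2], [1,3], [1,4], [2,3], [2,4], [3,4]
  2-simplices (10): [0,1,2], [0,1,3], [0,1,4], [0,2,3], [0,2,4], [0,3,4], [1,2,3], [1,2,4], [1,3,4], [2,3,4]
  3-simplices (5): [0,1,2,3], [0,1,2,4], [0,1,3,4], [0,2,3,4], [1,2,3,4]

Hence C_0 ≅ Z^5, C_1 ≅ Z^10, C_2 ≅ Z^10, C_3 ≅ Z^5.

∂_1: C_1 → C_0 is given by ∂[p,q] = [q] − [p]. For instance
  ∂[1,2] = [2] − [1].
The 5×10 boundary matrix has rank 4 and Smith normal form diag(1,1,1,1).

The boundary map ∂_2: C_2 → C_1 sends each 2-simplex [p,q,r] to [q,r] − [p,r] + [p,q]. For instance
  ∂[0,1,2] = [1,2] − [0,2] + [0,1],
  ∂[1,2,4] = [2,4] − [1,4] + [1,2].
As a 10×10 matrix over Z this has rank 6, with invariant factors (1,1,1,1,1,1).

The boundary map ∂_3: C_3 → C_2 sends each 3-simplex σ to the alternating sum Σ_i (−1)^i (σ with its i-th vertex removed). For instance
  ∂[0,1,2,3] = [1,2,3] − [0,2,3] + [0,1,3] − [0,1,2],
  ∂[1,2,3,4] = [2,3,4] − [1,3,4] + [1,2,4] − [1,2,3].
This gives a 10×5 integer matrix of rank 4; reducing to Smith normal form yields diagonal entries (1,1,1,1).

Computing H_k = (kernel of ∂_k) / (image of ∂_{k+1}):

  H_0: rank C_0 − rank ∂_1 = 5 − 4 = 1, and the invariant factors of ∂_1 are all 1, so H_0 = Z.
  H_1: rank ker ∂_1 − rank ∂_2 = (10 − 4) − 6 = 0, and the invariant factors of ∂_2 are all 1, so H_1 = 0.
  H_2: rank ker ∂_2 − rank ∂_3 = (10 − 6) − 4 = 0, and the invariant factors of ∂_3 are all 1, so H_2 = 0.
  H_3: rank ker ∂_3 − rank ∂_4 = (5 − 4) − 0 = 1, and there is no ∂_4, so H_3 = Z.

H_0 ≅ Z,  H_1 = 0,  H_2 = 0,  H_3 ≅ Z.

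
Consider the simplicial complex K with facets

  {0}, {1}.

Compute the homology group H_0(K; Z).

H_0 ≅ Z^2.

Take the total order 0 < 1 on the vertex set. Then K (dimension 0) consists of the simplices:

  0-simplices (2): [0], [1]

Hence C_0 ≅ Z^2.

Now H_k = ker ∂_k / im ∂_{k+1}, so:

  H_0: rank C_0 − rank ∂_1 = 2 − 0 = 2, and there is no ∂_1, so H_0 ≅ Z^2.

(K is a triangulation of a set of 2 points.)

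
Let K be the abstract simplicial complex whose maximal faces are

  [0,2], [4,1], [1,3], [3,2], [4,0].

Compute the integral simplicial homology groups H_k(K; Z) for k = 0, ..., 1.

Fix the vertex order 0 < 1 < 2 < 3 < 4 and write every simplex with vertices in increasing order. Then dim K = 1 and the simplices of K are:

  0-simplices (5): [0], [1], [2], [3], [4]
  1-simplices (5): [0,2], [0,4], [1,3], [1,4], [2,3]

so the chain groups are C_0 ≅ Z^5, C_1 ≅ Z^5.

∂_1: C_1 → C_0 is given by ∂[p,q] = [q] − [p]. For instance
  ∂[0,2] = [2] − [0].
This gives a 5×5 integer matrix of rank 4; reducing to Smith normal form yields diagonal entries (1,1,1,1).

Computing H_k = (kernel of ∂_k) / (image of ∂_{k+1}):

  H_0: rank C_0 − rank ∂_1 = 5 − 4 = 1, and the invariant factors of ∂_1 are all 1, so H_0 = Z.
  H_1: rank ker ∂_1 − rank ∂_2 = (5 − 4) − 0 = 1, and there is no ∂_2, so H_1 = Z.

(K is a triangulation of the circle S^1.)

H_0 = Z,  H_1 = Z.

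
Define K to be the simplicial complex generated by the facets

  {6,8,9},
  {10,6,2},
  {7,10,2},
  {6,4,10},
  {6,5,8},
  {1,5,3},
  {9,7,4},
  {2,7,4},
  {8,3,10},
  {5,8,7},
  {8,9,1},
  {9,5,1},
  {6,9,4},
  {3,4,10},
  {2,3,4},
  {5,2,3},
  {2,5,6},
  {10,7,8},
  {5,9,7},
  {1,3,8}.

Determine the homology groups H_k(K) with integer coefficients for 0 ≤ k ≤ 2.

K has 10 vertices, 30 edges, 20 triangles.
rank ∂_0 = 0, rank ∂_1 = 9 ⇒ b_0 = 10 − 0 − 9 = 1; all invariant factors of ∂_1 are 1 so no torsion. So H_0 ≅ Z.
rank ∂_1 = 9, rank ∂_2 = 20 ⇒ b_1 = 30 − 9 − 20 = 1; ∂_2 has invariant factor(s) [2] giving torsion. So H_1 ≅ Z ⊕ Z_2.
rank ∂_2 = 20, rank ∂_3 = 0 ⇒ b_2 = 20 − 20 − 0 = 0. So H_2 ≅ 0.

H_0 = Z,  H_1 = Z ⊕ Z_2,  H_2 = 0.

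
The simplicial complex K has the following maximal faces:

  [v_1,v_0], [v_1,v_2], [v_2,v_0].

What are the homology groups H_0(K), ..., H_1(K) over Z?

Order the vertices as v_0 < v_1 < v_2. Listing each simplex with vertices in this order, K has dimension 1 with simplices:

  0-simplices (3): [v_0], [v_1], [v_2]
  1-simplices (3): [v_0,v_1], [v_0,v_2], [v_1,v_2]

giving chain groups C_0 ≅ Z^3, C_1 ≅ Z^3.

Boundary ∂_1: C_1 → C_0 is given by ∂[p,q] = [q] − [p]. For instance
  ∂[v_0,v_2] = [v_2] − [v_0].
The resulting 3×3 matrix has rank 2, and its Smith normal form has invariant factors (1,1).

Reading off H_k = ker ∂_k / im ∂_{k+1}:

  H_0: rank C_0 − rank ∂_1 = 3 − 2 = 1, and the invariant factors of ∂_1 are all 1, so H_0 ≅ Z.
  H_1: rank ker ∂_1 − rank ∂_2 = (3 − 2) − 0 = 1, and there is no ∂_2, so H_1 ≅ Z.

As a check, the Euler characteristic is 3 − 3 = 0, which agrees with 1 − 1 = 0.

H_0 = Z,  H_1 = Z.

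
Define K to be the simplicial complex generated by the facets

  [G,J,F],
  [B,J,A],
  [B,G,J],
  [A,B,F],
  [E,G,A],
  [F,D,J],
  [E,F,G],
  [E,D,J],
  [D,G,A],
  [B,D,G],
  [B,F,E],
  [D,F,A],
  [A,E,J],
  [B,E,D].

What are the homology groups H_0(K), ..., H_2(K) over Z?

Order the vertices as A < B < D < E < F < G < J. Listing each simplex with vertices in this order, K has dimension 2 with simplices:

  0-simplices (7): A, B, D, E, F, G, J
  1-simplices (21): AB, AD, AE, AF, AG, AJ, BD, BE, BF, BG, BJ, DE, DF, DG, DJ, EF, EG, EJ, FG, FJ, GJ
  2-simplices (14): ABF, ABJ, ADF, ADG, AEG, AEJ, BDE, BDG, BEF, BGJ, DEJ, DFJ, EFG, FGJ

so the chain groups are C_0 ≅ Z^7, C_1 ≅ Z^21, C_2 ≅ Z^14.

Boundary ∂_1: C_1 → C_0 is given by ∂[p,q] = [q] − [p].
This gives a 7×21 integer matrix of rank 6; reducing to Smith normal form yields diagonal entries (1,1,1,1,1,1).

Boundary ∂_2: C_2 → C_1 maps a triangle to the signed sum of its edges. For instance
  ∂BDG = DG − BG + BD,
  ∂BEF = EF − BF + BE.
The resulting 21×14 matrix has rank 13, and its Smith normal form has invariant factors (1,1,1,1,1,1,1,1,1,1,1,1,1).

Reading off H_k = ker ∂_k / im ∂_{k+1}:

  H_0: rank C_0 − rank ∂_1 = 7 − 6 = 1, and the invariant factors of ∂_1 are all 1, so H_0 ≅ Z.
  H_1: rank ker ∂_1 − rank ∂_2 = (21 − 6) − 13 = 2, and the invariant factors of ∂_2 are all 1, so H_1 ≅ Z^2.
  H_2: rank ker ∂_2 − rank ∂_3 = (14 − 13) − 0 = 1, and there is no ∂_3, so H_2 ≅ Z.

As a check, the Euler characteristic is 7 − 21 + 14 = 0, which agrees with 1 − 2 + 1 = 0.

H_0 ≅ Z,  H_1 ≅ Z^2,  H_2 ≅ Z.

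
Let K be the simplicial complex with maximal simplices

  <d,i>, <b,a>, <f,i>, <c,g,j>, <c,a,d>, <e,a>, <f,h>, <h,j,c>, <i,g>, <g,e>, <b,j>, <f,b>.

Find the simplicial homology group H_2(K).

H_2 ≅ 0.

Order the vertices as a < b < c < d < e < f < g < h < i < j. Listing each simplex with vertices in this order, K has dimension 2 with simplices:

  0-simplices (10): a, b, c, d, e, f, g, h, i, j
  1-simplices (17): ab, ac, ad, ae, bf, bj, cd, cg, ch, cj, di, eg, fh, fi, gi, gj, hj
  2-simplices (3): acd, cgj, chj

so the chain groups are C_0 ≅ Z^10, C_1 ≅ Z^17, C_2 ≅ Z^3.

The boundary map ∂_1: C_1 → C_0 maps an edge to its endpoints' difference, ∂[p,q] = q − p.
As a 10×17 matrix over Z this has rank 9, with invariant factors (1,1,1,1,1,1,1,1,1).

∂_2: C_2 → C_1 sends each 2-simplex [p,q,r] to [q,r] − [p,r] + [p,q]. For instance
  ∂cgj = gj − cj + cg,
  ∂chj = hj − cj + ch.
As a 17×3 matrix over Z this has rank 3, with invariant factors (1,1,1).

Computing H_k = (kernel of ∂_k) / (image of ∂_{k+1}):

  H_2: rank ker ∂_2 − rank ∂_3 = (3 − 3) − 0 = 0, and there is no ∂_3, so H_2 = 0.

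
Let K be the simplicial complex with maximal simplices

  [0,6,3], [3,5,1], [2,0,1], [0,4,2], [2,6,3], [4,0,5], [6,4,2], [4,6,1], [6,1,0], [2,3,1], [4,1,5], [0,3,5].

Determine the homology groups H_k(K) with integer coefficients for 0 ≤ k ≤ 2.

H_0 = Z,  H_1 = Z/2Z,  H_2 = 0.

Order the vertices as 0 < 1 < 2 < 3 < 4 < 5 < 6. Listing each simplex with vertices in this order, K has dimension 2 with simplices:

  0-simplices (7): [0], [1], [2], [3], [4], [5], [6]
  1-simplices (18): [0,1], [0,2], [0,3], [0,4], [0,5], [0,6], [1,2], [1,3], [1,4], [1,5], [1,6], [2,3], [2,4], [2,6], [3,5], [3,6], [4,5], [4,6]
  2-simplices (12): [0,1,2], [0,1,6], [0,2,4], [0,3,5], [0,3,6], [0,4,5], [1,2,3], [1,3,5], [1,4,5], [1,4,6], [2,3,6], [2,4,6]

giving chain groups C_0 ≅ Z^7, C_1 ≅ Z^18, C_2 ≅ Z^12.

Boundary ∂_1: C_1 → C_0 is given by ∂[p,q] = [q] − [p]. For instance
  ∂[0,1] = [1] − [0].
The resulting 7×18 matrix has rank 6, and its Smith normal form has invariant factors (1,1,1,1,1,1).

∂_2: C_2 → C_1 maps a triangle to the signed sum of its edges. For instance
  ∂[2,3,6] = [3,6] − [2,6] + [2,3],
  ∂[0,1,6] = [1,6] − [0,6] + [0,1].
As a 18×12 matrix over Z this has rank 12, with invariant factors (1,1,1,1,1,1,1,1,1,1,1,2).

Computing H_k = (kernel of ∂_k) / (image of ∂_{k+1}):

  H_0: rank C_0 − rank ∂_1 = 7 − 6 = 1, and the invariant factors of ∂_1 are all 1, so H_0 = Z.
  H_1: rank ker ∂_1 − rank ∂_2 = (18 − 6) − 12 = 0, and ∂_2 has invariant factor 2 > 1, so H_1 = Z/2Z.
  H_2: rank ker ∂_2 − rank ∂_3 = (12 − 12) − 0 = 0, and there is no ∂_3, so H_2 = 0.

As a check, the Euler characteristic is 7 − 18 + 12 = 1, which agrees with 1 − 0 + 0 = 1.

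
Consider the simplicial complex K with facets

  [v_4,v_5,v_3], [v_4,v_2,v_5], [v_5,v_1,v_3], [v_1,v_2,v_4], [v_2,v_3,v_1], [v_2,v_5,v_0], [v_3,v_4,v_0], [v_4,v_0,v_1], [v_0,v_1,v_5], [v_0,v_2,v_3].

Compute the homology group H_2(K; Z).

H_2 ≅ 0.

K has 6 vertices, 15 edges, 10 triangles.
rank ∂_2 = 10, rank ∂_3 = 0 ⇒ b_2 = 10 − 10 − 0 = 0. So H_2 = 0.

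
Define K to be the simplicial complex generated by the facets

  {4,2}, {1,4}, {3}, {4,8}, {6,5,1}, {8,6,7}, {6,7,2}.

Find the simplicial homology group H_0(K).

H_0 ≅ Z^2.

Take the total order 1 < 2 < 3 < 4 < 5 < 6 < 7 < 8 on the vertex set. Then K (dimension 2) consists of the simplices:

  0-simplices (8): [1], [2], [3], [4], [5], [6], [7], [8]
  1-simplices (11): [1,4], [1,5], [1,6], [2,4], [2,6], [2,7], [4,8], [5,6], [6,7], [6,8], [7,8]
  2-simplices (3): [1,5,6], [2,6,7], [6,7,8]

so the chain groups are C_0 ≅ Z^8, C_1 ≅ Z^11, C_2 ≅ Z^3.

The boundary map ∂_1: C_1 → C_0 is given by ∂[p,q] = [q] − [p]. For instance
  ∂[2,6] = [6] − [2].
As a 8×11 matrix over Z this has rank 6, with invariant factors (1,1,1,1,1,1).

∂_2: C_2 → C_1 sends each 2-simplex [p,q,r] to [q,r] − [p,r] + [p,q]. For instance
  ∂[1,5,6] = [5,6] − [1,6] + [1,5],
  ∂[2,6,7] = [6,7] − [2,7] + [2,6].
The resulting 11×3 matrix has rank 3, and its Smith normal form has invariant factors (1,1,1).

Now H_k = ker ∂_k / im ∂_{k+1}, so:

  H_0: rank C_0 − rank ∂_1 = 8 − 6 = 2, and the invariant factors of ∂_1 are all 1, so H_0 = Z^2.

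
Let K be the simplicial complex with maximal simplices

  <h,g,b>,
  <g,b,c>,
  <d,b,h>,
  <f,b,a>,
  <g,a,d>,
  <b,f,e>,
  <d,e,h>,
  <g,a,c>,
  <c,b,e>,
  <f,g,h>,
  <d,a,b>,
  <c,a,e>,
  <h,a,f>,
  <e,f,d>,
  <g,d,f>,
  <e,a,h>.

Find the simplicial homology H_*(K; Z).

H_0 ≅ Z,  H_1 ≅ Z^2,  H_2 ≅ Z.

Take the total order a < b < c < d < e < f < g < h on the vertex set. Then K (dimension 2) consists of the simplices:

  0-simplices (8): a, b, c, d, e, f, g, h
  1-simplices (24): ab, ac, ad, ae, af, ag, ah, bc, bd, be, bf, bg, bh, ce, cg, de, df, dg, dh, ef, eh, fg, fh, gh
  2-simplices (16): abd, abf, ace, acg, adg, aeh, afh, bce, bcg, bdh, bef, bgh, def, deh, dfg, fgh

Hence C_0 ≅ Z^8, C_1 ≅ Z^24, C_2 ≅ Z^16.

∂_1: C_1 → C_0 is given by ∂[p,q] = [q] − [p]. For instance
  ∂bg = g − b.
This gives a 8×24 integer matrix of rank 7; reducing to Smith normal form yields diagonal entries (1,1,1,1,1,1,1).

The boundary map ∂_2: C_2 → C_1 maps a triangle to the signed sum of its edges. For instance
  ∂abd = bd − ad + ab,
  ∂bdh = dh − bh + bd.
This gives a 24×16 integer matrix of rank 15; reducing to Smith normal form yields diagonal entries (1,1,1,1,1,1,1,1,1,1,1,1,1,1,1).

From H_k ≅ ker(∂_k) / im(∂_{k+1}) we obtain:

  H_0: rank C_0 − rank ∂_1 = 8 − 7 = 1, and the invariant factors of ∂_1 are all 1, so H_0 = Z.
  H_1: rank ker ∂_1 − rank ∂_2 = (24 − 7) − 15 = 2, and the invariant factors of ∂_2 are all 1, so H_1 = Z^2.
  H_2: rank ker ∂_2 − rank ∂_3 = (16 − 15) − 0 = 1, and there is no ∂_3, so H_2 = Z.

As a check, the Euler characteristic is 8 − 24 + 16 = 0, which agrees with 1 − 2 + 1 = 0.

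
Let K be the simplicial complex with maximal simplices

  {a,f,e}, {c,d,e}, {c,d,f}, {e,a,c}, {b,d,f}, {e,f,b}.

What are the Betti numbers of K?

b_0 = 1, b_1 = 1, b_2 = 0.

We work with the vertex ordering a < b < c < d < e < f. The simplices of K, each written with vertices in increasing order, are:

  0-simplices (6): a, b, c, d, e, f
  1-simplices (12): ac, ae, af, bd, be, bf, cd, ce, cf, de, df, ef
  2-simplices (6): ace, aef, bdf, bef, cde, cdf

so the chain groups are C_0 ≅ Z^6, C_1 ≅ Z^12, C_2 ≅ Z^6.

Boundary ∂_1: C_1 → C_0 is given by ∂[p,q] = [q] − [p]. For instance
  ∂ce = e − c.
The 6×12 boundary matrix has rank 5 and Smith normal form diag(1,1,1,1,1).

∂_2: C_2 → C_1 maps a triangle to the signed sum of its edges. For instance
  ∂ace = ce − ae + ac,
  ∂aef = ef − af + ae.
The 12×6 boundary matrix has rank 6 and Smith normal form diag(1,1,1,1,1,1).

Now H_k = ker ∂_k / im ∂_{k+1}, so:

  H_0: rank C_0 − rank ∂_1 = 6 − 5 = 1, and the invariant factors of ∂_1 are all 1, so H_0 ≅ Z.
  H_1: rank ker ∂_1 − rank ∂_2 = (12 − 5) − 6 = 1, and the invariant factors of ∂_2 are all 1, so H_1 ≅ Z.
  H_2: rank ker ∂_2 − rank ∂_3 = (6 − 6) − 0 = 0, and there is no ∂_3, so H_2 ≅ 0.

As a check, the Euler characteristic is 6 − 12 + 6 = 0, which agrees with 1 − 1 + 0 = 0.
(K is a triangulation of the cylinder S^1 x I.)

Hence the Betti numbers are b_0 = 1, b_1 = 1, b_2 = 0.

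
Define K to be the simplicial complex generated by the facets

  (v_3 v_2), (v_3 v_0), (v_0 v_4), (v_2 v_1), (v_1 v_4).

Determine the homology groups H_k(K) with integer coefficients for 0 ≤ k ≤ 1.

H_0 ≅ Z,  H_1 ≅ Z.

Take the total order v_0 < v_1 < v_2 < v_3 < v_4 on the vertex set. Then K (dimension 1) consists of the simplices:

  0-simplices (5): [v_0], [v_1], [v_2], [v_3], [v_4]
  1-simplices (5): [v_0,v_3], [v_0,v_4], [v_1,v_2], [v_1,v_4], [v_2,v_3]

giving chain groups C_0 ≅ Z^5, C_1 ≅ Z^5.

∂_1: C_1 → C_0 sends each edge [p,q] (with p < q) to q − p.
The 5×5 boundary matrix has rank 4 and Smith normal form diag(1,1,1,1).

Now H_k = ker ∂_k / im ∂_{k+1}, so:

  H_0: rank C_0 − rank ∂_1 = 5 − 4 = 1, and the invariant factors of ∂_1 are all 1, so H_0 ≅ Z.
  H_1: rank ker ∂_1 − rank ∂_2 = (5 − 4) − 0 = 1, and there is no ∂_2, so H_1 ≅ Z.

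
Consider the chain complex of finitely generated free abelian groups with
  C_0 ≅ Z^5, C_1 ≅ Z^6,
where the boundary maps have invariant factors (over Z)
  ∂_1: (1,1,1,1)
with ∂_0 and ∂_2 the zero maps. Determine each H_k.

H_0 ≅ Z,  H_1 ≅ Z^2.

H_0: b_0 = 5 − 0 − 4 = 1; torsion from ∂_1 factors > 1: none. So H_0 ≅ Z.
H_1: b_1 = 6 − 4 − 0 = 2; torsion from ∂_2 factors > 1: none. So H_1 ≅ Z^2.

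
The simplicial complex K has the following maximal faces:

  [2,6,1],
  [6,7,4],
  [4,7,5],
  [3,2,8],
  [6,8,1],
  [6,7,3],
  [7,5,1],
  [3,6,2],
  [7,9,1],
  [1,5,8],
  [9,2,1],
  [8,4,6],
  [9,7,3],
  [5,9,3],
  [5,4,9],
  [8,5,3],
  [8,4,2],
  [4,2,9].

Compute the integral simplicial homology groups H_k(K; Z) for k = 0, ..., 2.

H_0 = Z,  H_1 = Z × Z/2,  H_2 = 0.

Fix the vertex order 1 < 2 < 3 < 4 < 5 < 6 < 7 < 8 < 9 and write every simplex with vertices in increasing order. Then dim K = 2 and the simplices of K are:

  0-simplices (9): [1], [2], [3], [4], [5], [6], [7], [8], [9]
  1-simplices (27): (27 of them)
  2-simplices (18): [1,2,6], [1,2,9], [1,5,7], [1,5,8], [1,6,8], [1,7,9], [2,3,6], [2,3,8], [2,4,8], [2,4,9], [3,5,8], [3,5,9], [3,6,7], [3,7,9], [4,5,7], [4,5,9], [4,6,7], [4,6,8]

so the chain groups are C_0 ≅ Z^9, C_1 ≅ Z^27, C_2 ≅ Z^18.

The boundary map ∂_1: C_1 → C_0 maps an edge to its endpoints' difference, ∂[p,q] = q − p. For instance
  ∂[2,9] = [9] − [2].
The 9×27 boundary matrix has rank 8 and Smith normal form diag(1,1,1,1,1,1,1,1).

The boundary map ∂_2: C_2 → C_1 maps a triangle to the signed sum of its edges. For instance
  ∂[2,4,8] = [4,8] − [2,8] + [2,4],
  ∂[4,5,9] = [5,9] − [4,9] + [4,5].
As a 27×18 matrix over Z this has rank 18, with invariant factors (1,1,1,1,1,1,1,1,1,1,1,1,1,1,1,1,1,2).

Now H_k = ker ∂_k / im ∂_{k+1}, so:

  H_0: rank C_0 − rank ∂_1 = 9 − 8 = 1, and the invariant factors of ∂_1 are all 1, so H_0 = Z.
  H_1: rank ker ∂_1 − rank ∂_2 = (27 − 8) − 18 = 1, and ∂_2 has invariant factor 2 > 1, so H_1 = Z × Z/2.
  H_2: rank ker ∂_2 − rank ∂_3 = (18 − 18) − 0 = 0, and there is no ∂_3, so H_2 = 0.

(K is a triangulation of the Klein bottle.)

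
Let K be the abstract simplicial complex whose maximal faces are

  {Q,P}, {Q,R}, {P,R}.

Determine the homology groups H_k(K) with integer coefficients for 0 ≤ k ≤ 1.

H_0 ≅ Z,  H_1 ≅ Z.

K has 3 vertices, 3 edges.
rank ∂_0 = 0, rank ∂_1 = 2 ⇒ b_0 = 3 − 0 − 2 = 1; all invariant factors of ∂_1 are 1 so no torsion. So H_0 = Z.
rank ∂_1 = 2, rank ∂_2 = 0 ⇒ b_1 = 3 − 2 − 0 = 1. So H_1 = Z.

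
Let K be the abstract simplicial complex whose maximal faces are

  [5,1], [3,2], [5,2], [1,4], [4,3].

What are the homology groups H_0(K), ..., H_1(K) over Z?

Take the total order 1 < 2 < 3 < 4 < 5 on the vertex set. Then K (dimension 1) consists of the simplices:

  0-simplices (5): [1], [2], [3], [4], [5]
  1-simplices (5): [1,4], [1,5], [2,3], [2,5], [3,4]

giving chain groups C_0 ≅ Z^5, C_1 ≅ Z^5.

Boundary ∂_1: C_1 → C_0 maps an edge to its endpoints' difference, ∂[p,q] = q − p. For instance
  ∂[2,3] = [3] − [2].
The 5×5 boundary matrix has rank 4 and Smith normal form diag(1,1,1,1).

Computing H_k = (kernel of ∂_k) / (image of ∂_{k+1}):

  H_0: rank C_0 − rank ∂_1 = 5 − 4 = 1, and the invariant factors of ∂_1 are all 1, so H_0 = Z.
  H_1: rank ker ∂_1 − rank ∂_2 = (5 − 4) − 0 = 1, and there is no ∂_2, so H_1 = Z.

As a check, the Euler characteristic is 5 − 5 = 0, which agrees with 1 − 1 = 0.
(K is a triangulation of the circle S^1.)

H_0 = Z,  H_1 = Z.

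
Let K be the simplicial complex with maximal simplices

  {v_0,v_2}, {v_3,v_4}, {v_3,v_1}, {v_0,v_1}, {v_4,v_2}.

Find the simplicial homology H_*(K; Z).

H_0 = Z,  H_1 = Z.

We work with the vertex ordering v_0 < v_1 < v_2 < v_3 < v_4. The simplices of K, each written with vertices in increasing order, are:

  0-simplices (5): [v_0], [v_1], [v_2], [v_3], [v_4]
  1-simplices (5): [v_0,v_1], [v_0,v_2], [v_1,v_3], [v_2,v_4], [v_3,v_4]

Hence C_0 ≅ Z^5, C_1 ≅ Z^5.

Boundary ∂_1: C_1 → C_0 sends each edge [p,q] (with p < q) to q − p. For instance
  ∂[v_1,v_3] = [v_3] − [v_1].
This gives a 5×5 integer matrix of rank 4; reducing to Smith normal form yields diagonal entries (1,1,1,1).

Now H_k = ker ∂_k / im ∂_{k+1}, so:

  H_0: rank C_0 − rank ∂_1 = 5 − 4 = 1, and the invariant factors of ∂_1 are all 1, so H_0 ≅ Z.
  H_1: rank ker ∂_1 − rank ∂_2 = (5 − 4) − 0 = 1, and there is no ∂_2, so H_1 ≅ Z.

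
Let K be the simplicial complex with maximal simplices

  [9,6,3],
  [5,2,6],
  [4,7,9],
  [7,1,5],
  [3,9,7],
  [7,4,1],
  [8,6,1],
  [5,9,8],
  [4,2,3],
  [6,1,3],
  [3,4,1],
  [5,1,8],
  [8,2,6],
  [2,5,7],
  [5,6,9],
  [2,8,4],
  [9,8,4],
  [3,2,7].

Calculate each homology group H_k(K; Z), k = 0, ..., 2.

Order the vertices as 1 < 2 < 3 < 4 < 5 < 6 < 7 < 8 < 9. Listing each simplex with vertices in this order, K has dimension 2 with simplices:

  0-simplices (9): [1], [2], [3], [4], [5], [6], [7], [8], [9]
  1-simplices (27): (27 of them)
  2-simplices (18): [1,3,4], [1,3,6], [1,4,7], [1,5,7], [1,5,8], [1,6,8], [2,3,4], [2,3,7], [2,4,8], [2,5,6], [2,5,7], [2,6,8], [3,6,9], [3,7,9], [4,7,9], [4,8,9], [5,6,9], [5,8,9]

giving chain groups C_0 ≅ Z^9, C_1 ≅ Z^27, C_2 ≅ Z^18.

The boundary map ∂_1: C_1 → C_0 is given by ∂[p,q] = [q] − [p].
The 9×27 boundary matrix has rank 8 and Smith normal form diag(1,1,1,1,1,1,1,1).

Boundary ∂_2: C_2 → C_1 acts by ∂[p,q,r] = [q,r] − [p,r] + [p,q]. For instance
  ∂[2,6,8] = [6,8] − [2,8] + [2,6],
  ∂[1,5,8] = [5,8] − [1,8] + [1,5].
This gives a 27×18 integer matrix of rank 18; reducing to Smith normal form yields diagonal entries (1,1,1,1,1,1,1,1,1,1,1,1,1,1,1,1,1,2).

Now H_k = ker ∂_k / im ∂_{k+1}, so:

  H_0: rank C_0 − rank ∂_1 = 9 − 8 = 1, and the invariant factors of ∂_1 are all 1, so H_0 = Z.
  H_1: rank ker ∂_1 − rank ∂_2 = (27 − 8) − 18 = 1, and ∂_2 has invariant factor 2 > 1, so H_1 = Z ⊕ Z/2.
  H_2: rank ker ∂_2 − rank ∂_3 = (18 − 18) − 0 = 0, and there is no ∂_3, so H_2 = 0.

As a check, the Euler characteristic is 9 − 27 + 18 = 0, which agrees with 1 − 1 + 0 = 0.
(K is a triangulation of the Klein bottle.)

H_0 ≅ Z,  H_1 ≅ Z ⊕ Z/2,  H_2 = 0.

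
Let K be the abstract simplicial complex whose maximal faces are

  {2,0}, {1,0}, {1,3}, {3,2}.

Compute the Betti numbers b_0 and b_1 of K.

b_0 = 1, b_1 = 1.

Fix the vertex order 0 < 1 < 2 < 3 and write every simplex with vertices in increasing order. Then dim K = 1 and the simplices of K are:

  0-simplices (4): [0], [1], [2], [3]
  1-simplices (4): [0,1], [0,2], [1,3], [2,3]

giving chain groups C_0 ≅ Z^4, C_1 ≅ Z^4.

The boundary map ∂_1: C_1 → C_0 sends each edge [p,q] (with p < q) to q − p. For instance
  ∂[0,2] = [2] − [0].
The 4×4 boundary matrix has rank 3 and Smith normal form diag(1,1,1).

Computing H_k = (kernel of ∂_k) / (image of ∂_{k+1}):

  H_0: rank C_0 − rank ∂_1 = 4 − 3 = 1, and the invariant factors of ∂_1 are all 1, so H_0 ≅ Z.
  H_1: rank ker ∂_1 − rank ∂_2 = (4 − 3) − 0 = 1, and there is no ∂_2, so H_1 ≅ Z.

As a check, the Euler characteristic is 4 − 4 = 0, which agrees with 1 − 1 = 0.

Hence the Betti numbers are b_0 = 1, b_1 = 1.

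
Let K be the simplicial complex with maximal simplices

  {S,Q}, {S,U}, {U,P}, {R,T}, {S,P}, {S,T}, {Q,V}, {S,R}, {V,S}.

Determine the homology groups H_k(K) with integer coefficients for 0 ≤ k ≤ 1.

We work with the vertex ordering P < Q < R < S < T < U < V. The simplices of K, each written with vertices in increasing order, are:

  0-simplices (7): P, Q, R, S, T, U, V
  1-simplices (9): PS, PU, QS, QV, RS, RT, ST, SU, SV

Hence C_0 ≅ Z^7, C_1 ≅ Z^9.

The boundary map ∂_1: C_1 → C_0 is given by ∂[p,q] = [q] − [p]. For instance
  ∂PS = S − P.
The resulting 7×9 matrix has rank 6, and its Smith normal form has invariant factors (1,1,1,1,1,1).

From H_k ≅ ker(∂_k) / im(∂_{k+1}) we obtain:

  H_0: rank C_0 − rank ∂_1 = 7 − 6 = 1, and the invariant factors of ∂_1 are all 1, so H_0 = Z.
  H_1: rank ker ∂_1 − rank ∂_2 = (9 − 6) − 0 = 3, and there is no ∂_2, so H_1 = Z^3.

As a check, the Euler characteristic is 7 − 9 = -2, which agrees with 1 − 3 = -2.

H_0 ≅ Z,  H_1 ≅ Z^3.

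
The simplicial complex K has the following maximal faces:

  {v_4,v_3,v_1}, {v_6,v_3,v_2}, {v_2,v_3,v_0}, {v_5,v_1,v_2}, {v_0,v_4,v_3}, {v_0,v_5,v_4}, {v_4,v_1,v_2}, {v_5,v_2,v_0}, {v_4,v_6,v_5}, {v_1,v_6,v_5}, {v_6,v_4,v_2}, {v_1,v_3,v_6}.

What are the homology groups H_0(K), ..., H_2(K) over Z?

Take the total order v_0 < v_1 < v_2 < v_3 < v_4 < v_5 < v_6 on the vertex set. Then K (dimension 2) consists of the simplices:

  0-simplices (7): [v_0], [v_1], [v_2], [v_3], [v_4], [v_5], [v_6]
  1-simplices (18): (18 of them)
  2-simplices (12): (12 of them)

Hence C_0 ≅ Z^7, C_1 ≅ Z^18, C_2 ≅ Z^12.

Boundary ∂_1: C_1 → C_0 maps an edge to its endpoints' difference, ∂[p,q] = q − p.
The 7×18 boundary matrix has rank 6 and Smith normal form diag(1,1,1,1,1,1).

The boundary map ∂_2: C_2 → C_1 sends each 2-simplex [p,q,r] to [q,r] − [p,r] + [p,q]. For instance
  ∂[v_0,v_3,v_4] = [v_3,v_4] − [v_0,v_4] + [v_0,v_3],
  ∂[v_0,v_2,v_5] = [v_2,v_5] − [v_0,v_5] + [v_0,v_2].
This gives a 18×12 integer matrix of rank 12; reducing to Smith normal form yields diagonal entries (1,1,1,1,1,1,1,1,1,1,1,2).

Now H_k = ker ∂_k / im ∂_{k+1}, so:

  H_0: rank C_0 − rank ∂_1 = 7 − 6 = 1, and the invariant factors of ∂_1 are all 1, so H_0 = Z.
  H_1: rank ker ∂_1 − rank ∂_2 = (18 − 6) − 12 = 0, and ∂_2 has invariant factor 2 > 1, so H_1 = Z/2Z.
  H_2: rank ker ∂_2 − rank ∂_3 = (12 − 12) − 0 = 0, and there is no ∂_3, so H_2 = 0.

H_0 ≅ Z,  H_1 ≅ Z/2Z,  H_2 = 0.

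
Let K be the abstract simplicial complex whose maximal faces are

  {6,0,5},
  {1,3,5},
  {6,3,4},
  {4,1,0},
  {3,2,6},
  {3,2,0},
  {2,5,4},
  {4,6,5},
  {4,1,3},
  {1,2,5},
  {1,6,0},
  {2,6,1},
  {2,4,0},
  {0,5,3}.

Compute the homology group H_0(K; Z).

Fix the vertex order 0 < 1 < 2 < 3 < 4 < 5 < 6 and write every simplex with vertices in increasing order. Then dim K = 2 and the simplices of K are:

  0-simplices (7): [0], [1], [2], [3], [4], [5], [6]
  1-simplices (21): [0,1], [0,2], [0,3], [0,4], [0,5], [0,6], [1,2], [1,3], [1,4], [1,5], [1,6], [2,3], [2,4], [2,5], [2,6], [3,4], [3,5], [3,6], [4,5], [4,6], [5,6]
  2-simplices (14): [0,1,4], [0,1,6], [0,2,3], [0,2,4], [0,3,5], [0,5,6], [1,2,5], [1,2,6], [1,3,4], [1,3,5], [2,3,6], [2,4,5], [3,4,6], [4,5,6]

giving chain groups C_0 ≅ Z^7, C_1 ≅ Z^21, C_2 ≅ Z^14.

The boundary map ∂_1: C_1 → C_0 is given by ∂[p,q] = [q] − [p]. For instance
  ∂[5,6] = [6] − [5].
This gives a 7×21 integer matrix of rank 6; reducing to Smith normal form yields diagonal entries (1,1,1,1,1,1).

∂_2: C_2 → C_1 maps a triangle to the signed sum of its edges. For instance
  ∂[2,4,5] = [4,5] − [2,5] + [2,4],
  ∂[0,5,6] = [5,6] − [0,6] + [0,5].
This gives a 21×14 integer matrix of rank 13; reducing to Smith normal form yields diagonal entries (1,1,1,1,1,1,1,1,1,1,1,1,1).

Reading off H_k = ker ∂_k / im ∂_{k+1}:

  H_0: rank C_0 − rank ∂_1 = 7 − 6 = 1, and the invariant factors of ∂_1 are all 1, so H_0 ≅ Z.

H_0 ≅ Z.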